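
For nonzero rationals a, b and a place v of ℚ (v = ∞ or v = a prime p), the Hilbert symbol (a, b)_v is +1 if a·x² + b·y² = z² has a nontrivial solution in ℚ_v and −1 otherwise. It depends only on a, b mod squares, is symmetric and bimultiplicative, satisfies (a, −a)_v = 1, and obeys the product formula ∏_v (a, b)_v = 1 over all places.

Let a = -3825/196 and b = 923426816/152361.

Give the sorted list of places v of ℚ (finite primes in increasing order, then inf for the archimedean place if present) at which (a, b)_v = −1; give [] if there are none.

(a, b) ≡ (-17, 278806) mod (ℚ^×)²; places V = {2, 3, 5, 7, 11, 13, 17, 19, 23, 29, ∞}.
(a,b)_17: α=1, u≡9; β=0, v≡6 (mod 17); (9|17)=+1, (6|17)=-1; sign (−1)^0·+1^0·-1^1 = -1.
(a,b)_23: α=0, u≡9; β=1, v≡6 (mod 23); (9|23)=+1, (6|23)=+1; sign (−1)^0·+1^1·+1^0 = +1.
(a,b)_19: α=0, u≡18; β=-1, v≡7 (mod 19); (18|19)=-1, (7|19)=+1; sign (−1)^0·-1^-1·+1^0 = -1.
(a,b)_29: α=0, u≡12; β=1, v≡3 (mod 29); (12|29)=-1, (3|29)=-1; sign (−1)^0·-1^1·-1^0 = -1.
(a,b)_2: α=-2, β=13; u≡7, v≡3 (mod 8); ε(u)ε(v)=1·1, αω(v)=-2·1, βω(u)=13·0; sum ≡ 1  ⇒  -1.
(a,b)_7: α=-2, u≡1; β=0, v≡3 (mod 7); (1|7)=+1, (3|7)=-1; sign (−1)^0·+1^0·-1^-2 = +1.
(a,b)_13: α=0, u≡10; β=2, v≡8 (mod 13); (10|13)=+1, (8|13)=-1; sign (−1)^0·+1^2·-1^0 = +1.
(a,b)_11: α=0, u≡4; β=-1, v≡2 (mod 11); (4|11)=+1, (2|11)=-1; sign (−1)^0·+1^-1·-1^0 = +1.
(a,b)_∞: sgn(-17)=−, sgn(278806)=+, so +1.
(a,b)_3: α=2, u≡1; β=-6, v≡1 (mod 3); (1|3)=+1, (1|3)=+1; sign (−1)^0·+1^-6·+1^2 = +1.
(a,b)_5: α=2, u≡2; β=0, v≡1 (mod 5); (2|5)=-1, (1|5)=+1; sign (−1)^0·-1^0·+1^2 = +1.
(-17, 278806 / ℚ) ramifies at {2, 17, 19, 29}: a division algebra.

[2, 17, 19, 29]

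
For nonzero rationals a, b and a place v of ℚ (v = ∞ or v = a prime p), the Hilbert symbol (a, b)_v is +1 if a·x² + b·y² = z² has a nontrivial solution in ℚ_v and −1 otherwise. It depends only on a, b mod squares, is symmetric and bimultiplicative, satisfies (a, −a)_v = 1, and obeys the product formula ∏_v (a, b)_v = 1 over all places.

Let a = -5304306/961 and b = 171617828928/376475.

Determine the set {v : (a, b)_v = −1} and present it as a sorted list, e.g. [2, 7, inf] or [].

Mod squares: a ≡ -18354, b ≡ 9867. Check v ∈ {∞, 2, 3, 5, 7, 11, 13, 17, 19, 23, 31, 37}.
v=31: a=31^-2·(≡11), b=31^0·(≡16) mod 31; (11|31)=-1, (16|31)=+1; (−1)^{-2·0·15}·(-1)^0·(+1)^-2 = +1.
v=2: v_2(a)=1, v_2(b)=6; units ≡ 7, 3 (mod 8); ε·ε+αω+βω = 1·1+1·1+6·0 ≡ 0  ⇒  (a,b)_2 = +1.
v=17: a=17^2·(≡12), b=17^0·(≡6) mod 17; (12|17)=-1, (6|17)=-1; (−1)^{2·0·8}·(-1)^0·(-1)^2 = +1.
v=37: a=37^0·(≡23), b=37^-2·(≡11) mod 37; (23|37)=-1, (11|37)=+1; (−1)^{0·-2·18}·(-1)^-2·(+1)^0 = +1.
v=5: a=5^0·(≡4), b=5^-2·(≡2) mod 5; (4|5)=+1, (2|5)=-1; (−1)^{0·-2·2}·(+1)^-2·(-1)^0 = +1.
v=∞: -18354 < 0 and 9867 > 0  ⇒  (a,b)_∞ = +1.
v=3: a=3^1·(≡2), b=3^1·(≡1) mod 3; (2|3)=-1, (1|3)=+1; (−1)^{1·1·1}·(-1)^1·(+1)^1 = +1.
v=23: a=23^1·(≡14), b=23^1·(≡7) mod 23; (14|23)=-1, (7|23)=-1; (−1)^{1·1·11}·(-1)^1·(-1)^1 = -1.
v=11: a=11^0·(≡1), b=11^-1·(≡10) mod 11; (1|11)=+1, (10|11)=-1; (−1)^{0·-1·5}·(+1)^-1·(-1)^0 = +1.
v=7: a=7^1·(≡3), b=7^2·(≡4) mod 7; (3|7)=-1, (4|7)=+1; (−1)^{1·2·3}·(-1)^2·(+1)^1 = +1.
v=13: a=13^0·(≡7), b=13^3·(≡2) mod 13; (7|13)=-1, (2|13)=-1; (−1)^{0·3·6}·(-1)^3·(-1)^0 = -1.
v=19: a=19^1·(≡8), b=19^2·(≡16) mod 19; (8|19)=-1, (16|19)=+1; (−1)^{1·2·9}·(-1)^2·(+1)^1 = +1.
Ram(-18354, 9867) = {13, 23}; no ℚ_13-point on the conic.

[13, 23]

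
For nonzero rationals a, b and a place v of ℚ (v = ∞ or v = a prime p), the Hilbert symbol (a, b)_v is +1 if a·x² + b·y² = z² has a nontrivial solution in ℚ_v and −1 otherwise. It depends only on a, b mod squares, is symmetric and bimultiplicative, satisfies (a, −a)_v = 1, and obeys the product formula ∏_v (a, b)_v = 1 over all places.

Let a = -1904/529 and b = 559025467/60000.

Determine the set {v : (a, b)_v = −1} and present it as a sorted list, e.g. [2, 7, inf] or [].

[11, 17]

Mod squares: a ≡ -119, b ≡ 1122. Check v ∈ {∞, 2, 3, 5, 7, 11, 13, 17, 19, 23}.
v=5: a=5^0·(≡4), b=5^-4·(≡2) mod 5; (4|5)=+1, (2|5)=-1; (−1)^{0·-4·2}·(+1)^-4·(-1)^0 = +1.
v=7: a=7^1·(≡2), b=7^2·(≡2) mod 7; (2|7)=+1, (2|7)=+1; (−1)^{1·2·3}·(+1)^2·(+1)^1 = +1.
v=23: a=23^-2·(≡5), b=23^0·(≡3) mod 23; (5|23)=-1, (3|23)=+1; (−1)^{-2·0·11}·(-1)^0·(+1)^-2 = +1.
v=13: a=13^0·(≡8), b=13^2·(≡9) mod 13; (8|13)=-1, (9|13)=+1; (−1)^{0·2·6}·(-1)^2·(+1)^0 = +1.
v=∞: -119 < 0 and 1122 > 0  ⇒  (a,b)_∞ = +1.
v=11: a=11^0·(≡10), b=11^1·(≡4) mod 11; (10|11)=-1, (4|11)=+1; (−1)^{0·1·5}·(-1)^1·(+1)^0 = -1.
v=17: a=17^1·(≡12), b=17^1·(≡15) mod 17; (12|17)=-1, (15|17)=+1; (−1)^{1·1·8}·(-1)^1·(+1)^1 = -1.
v=3: a=3^0·(≡1), b=3^-1·(≡2) mod 3; (1|3)=+1, (2|3)=-1; (−1)^{0·-1·1}·(+1)^-1·(-1)^0 = +1.
v=19: a=19^0·(≡14), b=19^2·(≡5) mod 19; (14|19)=-1, (5|19)=+1; (−1)^{0·2·9}·(-1)^2·(+1)^0 = +1.
v=2: v_2(a)=4, v_2(b)=-5; units ≡ 1, 1 (mod 8); ε·ε+αω+βω = 0·0+4·0+-5·0 ≡ 0  ⇒  (a,b)_2 = +1.
|Ram(-119, 1122)| = 2, even; anisotropic at {11, 17}.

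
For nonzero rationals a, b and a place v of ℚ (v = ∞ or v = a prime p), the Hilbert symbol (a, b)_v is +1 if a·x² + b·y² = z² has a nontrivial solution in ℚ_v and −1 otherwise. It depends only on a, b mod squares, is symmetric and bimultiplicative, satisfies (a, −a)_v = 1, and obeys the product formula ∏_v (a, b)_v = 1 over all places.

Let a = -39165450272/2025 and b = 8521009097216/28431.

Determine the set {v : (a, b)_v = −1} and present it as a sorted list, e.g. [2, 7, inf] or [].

Mod squares: a ≡ -12818, b ≡ 4491773286. Check v ∈ {∞, 2, 3, 5, 7, 11, 13, 17, 19, 23, 29, 37, 41}.
v=37: a=37^0·(≡26), b=37^1·(≡11) mod 37; (26|37)=+1, (11|37)=+1; (−1)^{0·1·18}·(+1)^1·(+1)^0 = +1.
v=13: a=13^1·(≡2), b=13^-1·(≡6) mod 13; (2|13)=-1, (6|13)=-1; (−1)^{1·-1·6}·(-1)^-1·(-1)^1 = +1.
v=11: a=11^0·(≡8), b=11^1·(≡3) mod 11; (8|11)=-1, (3|11)=+1; (−1)^{0·1·5}·(-1)^1·(+1)^0 = -1.
v=41: a=41^0·(≡29), b=41^1·(≡8) mod 41; (29|41)=-1, (8|41)=+1; (−1)^{0·1·20}·(-1)^1·(+1)^0 = -1.
v=5: a=5^-2·(≡3), b=5^0·(≡1) mod 5; (3|5)=-1, (1|5)=+1; (−1)^{-2·0·2}·(-1)^0·(+1)^-2 = +1.
v=∞: -12818 < 0 and 4491773286 > 0  ⇒  (a,b)_∞ = +1.
v=17: a=17^1·(≡7), b=17^3·(≡2) mod 17; (7|17)=-1, (2|17)=+1; (−1)^{1·3·8}·(-1)^3·(+1)^1 = -1.
v=3: a=3^-4·(≡1), b=3^-7·(≡2) mod 3; (1|3)=+1, (2|3)=-1; (−1)^{-4·-7·1}·(+1)^-7·(-1)^-4 = +1.
v=19: a=19^2·(≡4), b=19^0·(≡1) mod 19; (4|19)=+1, (1|19)=+1; (−1)^{2·0·9}·(+1)^0·(+1)^2 = +1.
v=29: a=29^1·(≡20), b=29^1·(≡9) mod 29; (20|29)=+1, (9|29)=+1; (−1)^{1·1·14}·(+1)^1·(+1)^1 = +1.
v=7: a=7^0·(≡5), b=7^1·(≡2) mod 7; (5|7)=-1, (2|7)=+1; (−1)^{0·1·3}·(-1)^1·(+1)^0 = -1.
v=2: v_2(a)=5, v_2(b)=9; units ≡ 7, 3 (mod 8); ε·ε+αω+βω = 1·1+5·1+9·0 ≡ 0  ⇒  (a,b)_2 = +1.
v=23: a=23^2·(≡2), b=23^0·(≡13) mod 23; (2|23)=+1, (13|23)=+1; (−1)^{2·0·11}·(+1)^0·(+1)^2 = +1.
|Ram(-12818, 4491773286)| = 4, even; anisotropic at {7, 11, 17, 41}.

[7, 11, 17, 41]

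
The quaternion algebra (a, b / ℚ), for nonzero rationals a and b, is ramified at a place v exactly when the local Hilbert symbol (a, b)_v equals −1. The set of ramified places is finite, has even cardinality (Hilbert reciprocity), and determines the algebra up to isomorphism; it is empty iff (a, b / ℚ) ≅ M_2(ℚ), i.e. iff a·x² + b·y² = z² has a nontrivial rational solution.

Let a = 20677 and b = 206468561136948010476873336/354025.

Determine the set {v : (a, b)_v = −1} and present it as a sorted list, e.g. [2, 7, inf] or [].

[2, 31]

Mod squares: a ≡ 20677, b ≡ 785726. Check v ∈ {∞, 2, 3, 5, 7, 13, 17, 19, 23, 29, 31}.
v=13: a=13^0·(≡7), b=13^2·(≡11) mod 13; (7|13)=-1, (11|13)=-1; (−1)^{0·2·6}·(-1)^2·(-1)^0 = +1.
v=31: a=31^1·(≡16), b=31^3·(≡19) mod 31; (16|31)=+1, (19|31)=+1; (−1)^{1·3·15}·(+1)^3·(+1)^1 = -1.
v=3: a=3^0·(≡1), b=3^2·(≡2) mod 3; (1|3)=+1, (2|3)=-1; (−1)^{0·2·1}·(+1)^2·(-1)^0 = +1.
v=19: a=19^0·(≡5), b=19^3·(≡3) mod 19; (5|19)=+1, (3|19)=-1; (−1)^{0·3·9}·(+1)^3·(-1)^0 = +1.
v=2: v_2(a)=0, v_2(b)=3; units ≡ 5, 7 (mod 8); ε·ε+αω+βω = 0·1+0·0+3·1 ≡ 1  ⇒  (a,b)_2 = -1.
v=7: a=7^0·(≡6), b=7^-2·(≡4) mod 7; (6|7)=-1, (4|7)=+1; (−1)^{0·-2·3}·(-1)^-2·(+1)^0 = +1.
v=17: a=17^0·(≡5), b=17^-2·(≡14) mod 17; (5|17)=-1, (14|17)=-1; (−1)^{0·-2·8}·(-1)^-2·(-1)^0 = +1.
v=29: a=29^1·(≡17), b=29^3·(≡11) mod 29; (17|29)=-1, (11|29)=-1; (−1)^{1·3·14}·(-1)^3·(-1)^1 = +1.
v=∞: 20677 > 0 and 785726 > 0  ⇒  (a,b)_∞ = +1.
v=23: a=23^1·(≡2), b=23^7·(≡7) mod 23; (2|23)=+1, (7|23)=-1; (−1)^{1·7·11}·(+1)^7·(-1)^1 = +1.
v=5: a=5^0·(≡2), b=5^-2·(≡1) mod 5; (2|5)=-1, (1|5)=+1; (−1)^{0·-2·2}·(-1)^-2·(+1)^0 = +1.
(20677, 785726 / ℚ) ramifies at {2, 31}: a division algebra.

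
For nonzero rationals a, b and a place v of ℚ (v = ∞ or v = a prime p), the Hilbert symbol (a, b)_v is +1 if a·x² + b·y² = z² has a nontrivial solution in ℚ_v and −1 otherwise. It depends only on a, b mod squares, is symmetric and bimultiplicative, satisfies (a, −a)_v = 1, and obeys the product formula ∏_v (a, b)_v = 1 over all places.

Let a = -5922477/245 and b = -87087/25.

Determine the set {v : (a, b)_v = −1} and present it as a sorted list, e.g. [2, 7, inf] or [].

[5, 23, 29, inf]

Mod squares: a ≡ -1265, b ≡ -87087. Check v ∈ {∞, 2, 3, 5, 7, 11, 13, 17, 23, 29}.
v=29: a=29^0·(≡26), b=29^1·(≡4) mod 29; (26|29)=-1, (4|29)=+1; (−1)^{0·1·14}·(-1)^1·(+1)^0 = -1.
v=7: a=7^-2·(≡4), b=7^1·(≡3) mod 7; (4|7)=+1, (3|7)=-1; (−1)^{-2·1·3}·(+1)^1·(-1)^-2 = +1.
v=23: a=23^1·(≡19), b=23^0·(≡7) mod 23; (19|23)=-1, (7|23)=-1; (−1)^{1·0·11}·(-1)^0·(-1)^1 = -1.
v=11: a=11^1·(≡7), b=11^1·(≡1) mod 11; (7|11)=-1, (1|11)=+1; (−1)^{1·1·5}·(-1)^1·(+1)^1 = +1.
v=3: a=3^4·(≡1), b=3^1·(≡2) mod 3; (1|3)=+1, (2|3)=-1; (−1)^{4·1·1}·(+1)^1·(-1)^4 = +1.
v=13: a=13^0·(≡1), b=13^1·(≡4) mod 13; (1|13)=+1, (4|13)=+1; (−1)^{0·1·6}·(+1)^1·(+1)^0 = +1.
v=5: a=5^-1·(≡2), b=5^-2·(≡3) mod 5; (2|5)=-1, (3|5)=-1; (−1)^{-1·-2·2}·(-1)^-2·(-1)^-1 = -1.
v=17: a=17^2·(≡11), b=17^0·(≡9) mod 17; (11|17)=-1, (9|17)=+1; (−1)^{2·0·8}·(-1)^0·(+1)^2 = +1.
v=∞: -1265 < 0 and -87087 < 0  ⇒  (a,b)_∞ = -1.
v=2: v_2(a)=0, v_2(b)=0; units ≡ 7, 1 (mod 8); ε·ε+αω+βω = 1·0+0·0+0·0 ≡ 0  ⇒  (a,b)_2 = +1.
Ram(-1265, -87087) = {5, 23, 29, ∞}; no ℚ_5-point on the conic.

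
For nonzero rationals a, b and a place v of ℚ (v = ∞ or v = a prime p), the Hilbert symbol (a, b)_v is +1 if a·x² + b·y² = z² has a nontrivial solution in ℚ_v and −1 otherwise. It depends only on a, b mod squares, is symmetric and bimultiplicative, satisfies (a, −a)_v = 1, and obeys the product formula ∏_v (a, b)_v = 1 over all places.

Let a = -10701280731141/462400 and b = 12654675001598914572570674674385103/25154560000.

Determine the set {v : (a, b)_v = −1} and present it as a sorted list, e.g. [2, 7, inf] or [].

[3, 13, 17, 23]

(a, b) ≡ (-119301, 1352078) mod (ℚ^×)²; places V = {2, 3, 5, 7, 11, 13, 17, 19, 23, 41, ∞}.
(a,b)_5: α=-2, u≡4; β=-4, v≡3 (mod 5); (4|5)=+1, (3|5)=-1; sign (−1)^0·+1^-4·-1^-2 = +1.
(a,b)_17: α=-2, u≡10; β=-3, v≡16 (mod 17); (10|17)=-1, (16|17)=+1; sign (−1)^0·-1^-3·+1^-2 = -1.
(a,b)_13: α=1, u≡12; β=3, v≡7 (mod 13); (12|13)=+1, (7|13)=-1; sign (−1)^0·+1^3·-1^1 = -1.
(a,b)_41: α=2, u≡8; β=6, v≡40 (mod 41); (8|41)=+1, (40|41)=+1; sign (−1)^0·+1^6·+1^2 = +1.
(a,b)_3: α=3, u≡1; β=10, v≡2 (mod 3); (1|3)=+1, (2|3)=-1; sign (−1)^0·+1^10·-1^3 = -1.
(a,b)_23: α=1, u≡20; β=3, v≡10 (mod 23); (20|23)=-1, (10|23)=-1; sign (−1)^1·-1^3·-1^1 = -1.
(a,b)_7: α=3, u≡1; β=5, v≡3 (mod 7); (1|7)=+1, (3|7)=-1; sign (−1)^1·+1^5·-1^3 = +1.
(a,b)_19: α=1, u≡15; β=3, v≡4 (mod 19); (15|19)=-1, (4|19)=+1; sign (−1)^1·-1^3·+1^1 = +1.
(a,b)_2: α=-6, β=-13; u≡3, v≡7 (mod 8); ε(u)ε(v)=1·1, αω(v)=-6·0, βω(u)=-13·1; sum ≡ 0  ⇒  +1.
(a,b)_∞: sgn(-119301)=−, sgn(1352078)=+, so +1.
(a,b)_11: α=2, u≡3; β=4, v≡6 (mod 11); (3|11)=+1, (6|11)=-1; sign (−1)^0·+1^4·-1^2 = +1.
Ram(-119301, 1352078) = {3, 13, 17, 23}; no ℚ_3-point on the conic.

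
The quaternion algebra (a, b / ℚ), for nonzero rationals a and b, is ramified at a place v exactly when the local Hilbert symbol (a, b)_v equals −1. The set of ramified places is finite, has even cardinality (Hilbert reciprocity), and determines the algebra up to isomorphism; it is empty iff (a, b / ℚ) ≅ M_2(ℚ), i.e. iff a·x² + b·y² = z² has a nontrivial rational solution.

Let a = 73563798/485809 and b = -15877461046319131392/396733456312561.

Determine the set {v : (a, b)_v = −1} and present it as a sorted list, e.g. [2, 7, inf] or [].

(a, b) ≡ (2838, -3) mod (ℚ^×)²; places V = {2, 3, 7, 11, 17, 23, 41, 43, ∞}.
(a,b)_11: α=1, u≡5; β=0, v≡2 (mod 11); (5|11)=+1, (2|11)=-1; sign (−1)^0·+1^0·-1^1 = -1.
(a,b)_3: α=1, u≡1; β=3, v≡2 (mod 3); (1|3)=+1, (2|3)=-1; sign (−1)^1·+1^3·-1^1 = +1.
(a,b)_2: α=1, β=8; u≡3, v≡5 (mod 8); ε(u)ε(v)=1·0, αω(v)=1·1, βω(u)=8·1; sum ≡ 1  ⇒  -1.
(a,b)_41: α=-2, u≡20; β=-6, v≡14 (mod 41); (20|41)=+1, (14|41)=-1; sign (−1)^0·+1^-6·-1^-2 = +1.
(a,b)_43: α=1, u≡11; β=4, v≡38 (mod 43); (11|43)=+1, (38|43)=+1; sign (−1)^0·+1^4·+1^1 = +1.
(a,b)_7: α=2, u≡6; β=4, v≡2 (mod 7); (6|7)=-1, (2|7)=+1; sign (−1)^0·-1^4·+1^2 = +1.
(a,b)_17: α=-2, u≡15; β=-4, v≡14 (mod 17); (15|17)=+1, (14|17)=-1; sign (−1)^0·+1^-4·-1^-2 = +1.
(a,b)_23: α=2, u≡9; β=4, v≡20 (mod 23); (9|23)=+1, (20|23)=-1; sign (−1)^0·+1^4·-1^2 = +1.
(a,b)_∞: sgn(2838)=+, sgn(-3)=−, so +1.
(2838, -3 / ℚ) ramifies at {2, 11}: a division algebra.

[2, 11]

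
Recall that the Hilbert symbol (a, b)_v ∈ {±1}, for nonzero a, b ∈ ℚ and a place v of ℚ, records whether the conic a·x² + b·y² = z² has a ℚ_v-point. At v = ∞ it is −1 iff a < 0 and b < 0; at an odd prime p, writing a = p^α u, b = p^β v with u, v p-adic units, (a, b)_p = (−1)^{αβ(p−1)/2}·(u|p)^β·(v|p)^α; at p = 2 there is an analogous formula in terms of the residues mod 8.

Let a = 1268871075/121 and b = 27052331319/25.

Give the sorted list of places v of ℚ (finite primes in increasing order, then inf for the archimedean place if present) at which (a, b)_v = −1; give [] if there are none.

[2, 17, 29, 41]

(a, b) ≡ (626603, 198679) mod (ℚ^×)²; places V = {2, 3, 5, 11, 13, 17, 29, 31, 41, ∞}.
(a,b)_13: α=0, u≡1; β=1, v≡8 (mod 13); (1|13)=+1, (8|13)=-1; sign (−1)^0·+1^1·-1^0 = +1.
(a,b)_29: α=1, u≡27; β=1, v≡4 (mod 29); (27|29)=-1, (4|29)=+1; sign (−1)^0·-1^1·+1^1 = -1.
(a,b)_31: α=1, u≡7; β=1, v≡12 (mod 31); (7|31)=+1, (12|31)=-1; sign (−1)^1·+1^1·-1^1 = +1.
(a,b)_∞: sgn(626603)=+, sgn(198679)=+, so +1.
(a,b)_17: α=1, u≡3; β=1, v≡8 (mod 17); (3|17)=-1, (8|17)=+1; sign (−1)^0·-1^1·+1^1 = -1.
(a,b)_3: α=4, u≡2; β=4, v≡1 (mod 3); (2|3)=-1, (1|3)=+1; sign (−1)^0·-1^4·+1^4 = +1.
(a,b)_41: α=1, u≡39; β=2, v≡38 (mod 41); (39|41)=+1, (38|41)=-1; sign (−1)^0·+1^2·-1^1 = -1.
(a,b)_2: α=0, β=0; u≡3, v≡7 (mod 8); ε(u)ε(v)=1·1, αω(v)=0·0, βω(u)=0·1; sum ≡ 1  ⇒  -1.
(a,b)_5: α=2, u≡3; β=-2, v≡4 (mod 5); (3|5)=-1, (4|5)=+1; sign (−1)^0·-1^-2·+1^2 = +1.
(a,b)_11: α=-2, u≡10; β=0, v≡8 (mod 11); (10|11)=-1, (8|11)=-1; sign (−1)^0·-1^0·-1^-2 = +1.
Ram(626603, 198679) = {2, 17, 29, 41}; no ℚ_2-point on the conic.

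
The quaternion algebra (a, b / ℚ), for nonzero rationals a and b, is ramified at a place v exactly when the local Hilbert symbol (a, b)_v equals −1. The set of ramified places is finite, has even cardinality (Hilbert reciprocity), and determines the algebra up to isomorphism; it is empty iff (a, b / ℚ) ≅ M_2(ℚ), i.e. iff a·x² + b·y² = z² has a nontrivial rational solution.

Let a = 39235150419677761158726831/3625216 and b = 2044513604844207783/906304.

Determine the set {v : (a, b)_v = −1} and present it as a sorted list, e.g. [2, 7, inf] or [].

[2, 11, 13, 37]

(a, b) ≡ (14911, 143) mod (ℚ^×)²; places V = {2, 3, 7, 11, 13, 17, 31, 37, ∞}.
(a,b)_11: α=4, u≡2; β=3, v≡7 (mod 11); (2|11)=-1, (7|11)=-1; sign (−1)^0·-1^3·-1^4 = -1.
(a,b)_7: α=-2, u≡1; β=-2, v≡3 (mod 7); (1|7)=+1, (3|7)=-1; sign (−1)^0·+1^-2·-1^-2 = +1.
(a,b)_3: α=14, u≡1; β=12, v≡2 (mod 3); (1|3)=+1, (2|3)=-1; sign (−1)^0·+1^12·-1^14 = +1.
(a,b)_2: α=-8, β=-6; u≡7, v≡7 (mod 8); ε(u)ε(v)=1·1, αω(v)=-8·0, βω(u)=-6·0; sum ≡ 1  ⇒  -1.
(a,b)_13: α=5, u≡4; β=3, v≡5 (mod 13); (4|13)=+1, (5|13)=-1; sign (−1)^0·+1^3·-1^5 = -1.
(a,b)_∞: sgn(14911)=+, sgn(143)=+, so +1.
(a,b)_31: α=3, u≡19; β=2, v≡25 (mod 31); (19|31)=+1, (25|31)=+1; sign (−1)^0·+1^2·+1^3 = +1.
(a,b)_17: α=-2, u≡15; β=-2, v≡11 (mod 17); (15|17)=+1, (11|17)=-1; sign (−1)^0·+1^-2·-1^-2 = +1.
(a,b)_37: α=3, u≡26; β=2, v≡31 (mod 37); (26|37)=+1, (31|37)=-1; sign (−1)^0·+1^2·-1^3 = -1.
|Ram(14911, 143)| = 4, even; anisotropic at {2, 11, 13, 37}.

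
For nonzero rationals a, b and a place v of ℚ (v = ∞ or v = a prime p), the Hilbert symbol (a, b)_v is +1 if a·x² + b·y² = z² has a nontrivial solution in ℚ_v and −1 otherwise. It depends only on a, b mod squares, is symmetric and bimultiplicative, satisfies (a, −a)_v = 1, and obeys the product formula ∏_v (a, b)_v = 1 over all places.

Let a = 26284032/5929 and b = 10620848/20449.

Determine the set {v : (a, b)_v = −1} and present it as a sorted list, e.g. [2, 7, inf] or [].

Mod squares: a ≡ 713, b ≡ 13547. Check v ∈ {∞, 2, 3, 7, 11, 13, 19, 23, 31}.
v=2: v_2(a)=12, v_2(b)=4; units ≡ 1, 3 (mod 8); ε·ε+αω+βω = 0·1+12·1+4·0 ≡ 0  ⇒  (a,b)_2 = +1.
v=7: a=7^-2·(≡6), b=7^2·(≡2) mod 7; (6|7)=-1, (2|7)=+1; (−1)^{-2·2·3}·(-1)^2·(+1)^-2 = +1.
v=13: a=13^0·(≡8), b=13^-2·(≡1) mod 13; (8|13)=-1, (1|13)=+1; (−1)^{0·-2·6}·(-1)^-2·(+1)^0 = +1.
v=∞: 713 > 0 and 13547 > 0  ⇒  (a,b)_∞ = +1.
v=23: a=23^1·(≡8), b=23^1·(≡14) mod 23; (8|23)=+1, (14|23)=-1; (−1)^{1·1·11}·(+1)^1·(-1)^1 = +1.
v=3: a=3^2·(≡2), b=3^0·(≡2) mod 3; (2|3)=-1, (2|3)=-1; (−1)^{2·0·1}·(-1)^0·(-1)^2 = +1.
v=11: a=11^-2·(≡1), b=11^-2·(≡10) mod 11; (1|11)=+1, (10|11)=-1; (−1)^{-2·-2·5}·(+1)^-2·(-1)^-2 = +1.
v=31: a=31^1·(≡26), b=31^1·(≡6) mod 31; (26|31)=-1, (6|31)=-1; (−1)^{1·1·15}·(-1)^1·(-1)^1 = -1.
v=19: a=19^0·(≡2), b=19^1·(≡10) mod 19; (2|19)=-1, (10|19)=-1; (−1)^{0·1·9}·(-1)^1·(-1)^0 = -1.
Ram(713, 13547) = {19, 31}; no ℚ_19-point on the conic.

[19, 31]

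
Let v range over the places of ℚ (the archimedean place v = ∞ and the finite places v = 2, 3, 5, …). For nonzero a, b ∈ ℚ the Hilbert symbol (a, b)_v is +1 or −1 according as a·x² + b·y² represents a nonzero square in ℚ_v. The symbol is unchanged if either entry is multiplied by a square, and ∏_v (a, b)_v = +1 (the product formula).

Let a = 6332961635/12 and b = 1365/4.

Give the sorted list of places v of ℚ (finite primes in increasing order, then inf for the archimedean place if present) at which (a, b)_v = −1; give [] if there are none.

[3, 5, 7, 17]

(a, b) ≡ (7912905, 1365) mod (ℚ^×)²; places V = {2, 3, 5, 7, 11, 13, 17, 31, ∞}.
(a,b)_11: α=1, u≡10; β=0, v≡3 (mod 11); (10|11)=-1, (3|11)=+1; sign (−1)^0·-1^0·+1^1 = +1.
(a,b)_∞: sgn(7912905)=+, sgn(1365)=+, so +1.
(a,b)_3: α=-1, u≡2; β=1, v≡2 (mod 3); (2|3)=-1, (2|3)=-1; sign (−1)^1·-1^1·-1^-1 = -1.
(a,b)_7: α=5, u≡6; β=1, v≡5 (mod 7); (6|7)=-1, (5|7)=-1; sign (−1)^1·-1^1·-1^5 = -1.
(a,b)_31: α=1, u≡9; β=0, v≡8 (mod 31); (9|31)=+1, (8|31)=+1; sign (−1)^0·+1^0·+1^1 = +1.
(a,b)_2: α=-2, β=-2; u≡1, v≡5 (mod 8); ε(u)ε(v)=0·0, αω(v)=-2·1, βω(u)=-2·0; sum ≡ 0  ⇒  +1.
(a,b)_13: α=1, u≡3; β=1, v≡10 (mod 13); (3|13)=+1, (10|13)=+1; sign (−1)^0·+1^1·+1^1 = +1.
(a,b)_17: α=1, u≡10; β=0, v≡14 (mod 17); (10|17)=-1, (14|17)=-1; sign (−1)^0·-1^0·-1^1 = -1.
(a,b)_5: α=1, u≡1; β=1, v≡2 (mod 5); (1|5)=+1, (2|5)=-1; sign (−1)^0·+1^1·-1^1 = -1.
(7912905, 1365 / ℚ) ramifies at {3, 5, 7, 17}: a division algebra.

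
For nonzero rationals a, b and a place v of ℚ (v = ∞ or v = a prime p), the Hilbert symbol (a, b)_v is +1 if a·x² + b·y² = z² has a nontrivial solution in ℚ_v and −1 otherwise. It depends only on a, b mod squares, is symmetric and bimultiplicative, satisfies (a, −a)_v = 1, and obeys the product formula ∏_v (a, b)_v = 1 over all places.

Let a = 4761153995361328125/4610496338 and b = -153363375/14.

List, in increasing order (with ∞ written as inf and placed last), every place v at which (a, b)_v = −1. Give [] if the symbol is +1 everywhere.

Mod squares: a ≡ 170, b ≡ -13090. Check v ∈ {∞, 2, 3, 5, 7, 11, 17, 19}.
v=7: a=7^-2·(≡4), b=7^-1·(≡5) mod 7; (4|7)=+1, (5|7)=-1; (−1)^{-2·-1·3}·(+1)^-1·(-1)^-2 = +1.
v=17: a=17^3·(≡6), b=17^1·(≡12) mod 17; (6|17)=-1, (12|17)=-1; (−1)^{3·1·8}·(-1)^1·(-1)^3 = +1.
v=19: a=19^-6·(≡15), b=19^0·(≡6) mod 19; (15|19)=-1, (6|19)=+1; (−1)^{-6·0·9}·(-1)^0·(+1)^-6 = +1.
v=∞: 170 > 0 and -13090 < 0  ⇒  (a,b)_∞ = +1.
v=3: a=3^8·(≡2), b=3^8·(≡2) mod 3; (2|3)=-1, (2|3)=-1; (−1)^{8·8·1}·(-1)^8·(-1)^8 = +1.
v=2: v_2(a)=-1, v_2(b)=-1; units ≡ 5, 7 (mod 8); ε·ε+αω+βω = 0·1+-1·0+-1·1 ≡ 1  ⇒  (a,b)_2 = -1.
v=11: a=11^2·(≡1), b=11^1·(≡4) mod 11; (1|11)=+1, (4|11)=+1; (−1)^{2·1·5}·(+1)^1·(+1)^2 = +1.
v=5: a=5^13·(≡1), b=5^3·(≡2) mod 5; (1|5)=+1, (2|5)=-1; (−1)^{13·3·2}·(+1)^3·(-1)^13 = -1.
|Ram(170, -13090)| = 2, even; anisotropic at {2, 5}.

[2, 5]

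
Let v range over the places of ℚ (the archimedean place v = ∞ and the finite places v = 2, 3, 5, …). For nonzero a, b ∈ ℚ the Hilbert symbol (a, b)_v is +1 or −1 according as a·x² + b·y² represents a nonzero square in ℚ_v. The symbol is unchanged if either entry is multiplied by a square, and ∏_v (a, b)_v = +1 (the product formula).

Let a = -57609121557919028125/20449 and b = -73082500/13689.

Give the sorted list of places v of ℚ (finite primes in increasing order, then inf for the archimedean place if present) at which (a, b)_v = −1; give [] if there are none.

Mod squares: a ≡ -2201245, b ≡ -29233. Check v ∈ {∞, 2, 3, 5, 7, 11, 13, 17, 19, 23, 29, 31, 41, 47}.
v=31: a=31^2·(≡3), b=31^1·(≡20) mod 31; (3|31)=-1, (20|31)=+1; (−1)^{2·1·15}·(-1)^1·(+1)^2 = -1.
v=11: a=11^-2·(≡4), b=11^0·(≡3) mod 11; (4|11)=+1, (3|11)=+1; (−1)^{-2·0·5}·(+1)^0·(+1)^-2 = +1.
v=19: a=19^1·(≡1), b=19^0·(≡14) mod 19; (1|19)=+1, (14|19)=-1; (−1)^{1·0·9}·(+1)^0·(-1)^1 = -1.
v=17: a=17^1·(≡15), b=17^0·(≡6) mod 17; (15|17)=+1, (6|17)=-1; (−1)^{1·0·8}·(+1)^0·(-1)^1 = -1.
v=7: a=7^2·(≡3), b=7^0·(≡5) mod 7; (3|7)=-1, (5|7)=-1; (−1)^{2·0·3}·(-1)^0·(-1)^2 = +1.
v=2: v_2(a)=0, v_2(b)=2; units ≡ 3, 7 (mod 8); ε·ε+αω+βω = 1·1+0·0+2·1 ≡ 1  ⇒  (a,b)_2 = -1.
v=41: a=41^2·(≡8), b=41^1·(≡5) mod 41; (8|41)=+1, (5|41)=+1; (−1)^{2·1·20}·(+1)^1·(+1)^2 = +1.
v=∞: -2201245 < 0 and -29233 < 0  ⇒  (a,b)_∞ = -1.
v=13: a=13^-2·(≡6), b=13^-2·(≡1) mod 13; (6|13)=-1, (1|13)=+1; (−1)^{-2·-2·6}·(-1)^-2·(+1)^-2 = +1.
v=3: a=3^0·(≡2), b=3^-4·(≡2) mod 3; (2|3)=-1, (2|3)=-1; (−1)^{0·-4·1}·(-1)^-4·(-1)^0 = +1.
v=29: a=29^1·(≡26), b=29^0·(≡23) mod 29; (26|29)=-1, (23|29)=+1; (−1)^{1·0·14}·(-1)^0·(+1)^1 = +1.
v=23: a=23^2·(≡6), b=23^1·(≡22) mod 23; (6|23)=+1, (22|23)=-1; (−1)^{2·1·11}·(+1)^1·(-1)^2 = +1.
v=5: a=5^5·(≡4), b=5^4·(≡2) mod 5; (4|5)=+1, (2|5)=-1; (−1)^{5·4·2}·(+1)^4·(-1)^5 = -1.
v=47: a=47^1·(≡27), b=47^0·(≡36) mod 47; (27|47)=+1, (36|47)=+1; (−1)^{1·0·23}·(+1)^0·(+1)^1 = +1.
|Ram(-2201245, -29233)| = 6, even; anisotropic at {2, 5, 17, 19, 31, ∞}.

[2, 5, 17, 19, 31, inf]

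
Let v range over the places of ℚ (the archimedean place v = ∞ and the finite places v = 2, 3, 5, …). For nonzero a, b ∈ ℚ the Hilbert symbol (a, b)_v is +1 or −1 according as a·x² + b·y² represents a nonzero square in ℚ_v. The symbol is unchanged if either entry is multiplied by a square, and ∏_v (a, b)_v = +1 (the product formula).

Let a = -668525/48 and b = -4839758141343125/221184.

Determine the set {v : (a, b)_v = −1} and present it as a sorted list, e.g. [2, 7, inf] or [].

(a, b) ≡ (-663, -1326) mod (ℚ^×)²; places V = {2, 3, 5, 7, 11, 13, 17, ∞}.
(a,b)_∞: sgn(-663)=−, sgn(-1326)=−, so -1.
(a,b)_13: α=1, u≡9; β=3, v≡2 (mod 13); (9|13)=+1, (2|13)=-1; sign (−1)^0·+1^3·-1^1 = -1.
(a,b)_11: α=2, u≡2; β=4, v≡3 (mod 11); (2|11)=-1, (3|11)=+1; sign (−1)^0·-1^4·+1^2 = +1.
(a,b)_17: α=1, u≡7; β=3, v≡3 (mod 17); (7|17)=-1, (3|17)=-1; sign (−1)^0·-1^3·-1^1 = +1.
(a,b)_7: α=0, u≡4; β=2, v≡4 (mod 7); (4|7)=+1, (4|7)=+1; sign (−1)^0·+1^2·+1^0 = +1.
(a,b)_2: α=-4, β=-13; u≡1, v≡1 (mod 8); ε(u)ε(v)=0·0, αω(v)=-4·0, βω(u)=-13·0; sum ≡ 0  ⇒  +1.
(a,b)_3: α=-1, u≡1; β=-3, v≡2 (mod 3); (1|3)=+1, (2|3)=-1; sign (−1)^1·+1^-3·-1^-1 = +1.
(a,b)_5: α=2, u≡3; β=4, v≡4 (mod 5); (3|5)=-1, (4|5)=+1; sign (−1)^0·-1^4·+1^2 = +1.
(-663, -1326 / ℚ) ramifies at {13, ∞}: a division algebra.

[13, inf]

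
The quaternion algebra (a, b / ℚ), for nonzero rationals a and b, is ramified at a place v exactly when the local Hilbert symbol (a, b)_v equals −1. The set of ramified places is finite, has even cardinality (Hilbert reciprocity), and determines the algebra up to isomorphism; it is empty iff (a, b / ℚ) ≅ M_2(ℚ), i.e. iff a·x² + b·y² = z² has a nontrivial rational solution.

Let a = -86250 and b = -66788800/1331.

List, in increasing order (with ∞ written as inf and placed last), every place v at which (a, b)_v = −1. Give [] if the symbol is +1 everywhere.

[13, 19, 23, inf]

Mod squares: a ≡ -138, b ≡ -2717. Check v ∈ {∞, 2, 3, 5, 11, 13, 19, 23}.
v=3: a=3^1·(≡2), b=3^0·(≡1) mod 3; (2|3)=-1, (1|3)=+1; (−1)^{1·0·1}·(-1)^0·(+1)^1 = +1.
v=19: a=19^0·(≡10), b=19^1·(≡9) mod 19; (10|19)=-1, (9|19)=+1; (−1)^{0·1·9}·(-1)^1·(+1)^0 = -1.
v=2: v_2(a)=1, v_2(b)=6; units ≡ 3, 3 (mod 8); ε·ε+αω+βω = 1·1+1·1+6·1 ≡ 0  ⇒  (a,b)_2 = +1.
v=23: a=23^1·(≡22), b=23^0·(≡22) mod 23; (22|23)=-1, (22|23)=-1; (−1)^{1·0·11}·(-1)^0·(-1)^1 = -1.
v=13: a=13^0·(≡5), b=13^3·(≡4) mod 13; (5|13)=-1, (4|13)=+1; (−1)^{0·3·6}·(-1)^3·(+1)^0 = -1.
v=5: a=5^4·(≡2), b=5^2·(≡3) mod 5; (2|5)=-1, (3|5)=-1; (−1)^{4·2·2}·(-1)^2·(-1)^4 = +1.
v=11: a=11^0·(≡1), b=11^-3·(≡10) mod 11; (1|11)=+1, (10|11)=-1; (−1)^{0·-3·5}·(+1)^-3·(-1)^0 = +1.
v=∞: -138 < 0 and -2717 < 0  ⇒  (a,b)_∞ = -1.
|Ram(-138, -2717)| = 4, even; anisotropic at {13, 19, 23, ∞}.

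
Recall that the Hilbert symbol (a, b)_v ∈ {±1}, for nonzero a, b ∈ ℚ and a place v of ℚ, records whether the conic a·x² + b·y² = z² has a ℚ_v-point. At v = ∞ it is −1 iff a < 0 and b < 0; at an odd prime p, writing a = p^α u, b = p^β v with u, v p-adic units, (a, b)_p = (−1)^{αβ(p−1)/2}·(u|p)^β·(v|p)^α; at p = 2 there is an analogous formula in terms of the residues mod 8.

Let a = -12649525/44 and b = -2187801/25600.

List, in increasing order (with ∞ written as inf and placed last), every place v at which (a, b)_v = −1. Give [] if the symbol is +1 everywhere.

[43, inf]

(a, b) ≡ (-3311, -41) mod (ℚ^×)²; places V = {2, 3, 5, 7, 11, 41, 43, ∞}.
(a,b)_41: α=2, u≡20; β=1, v≡9 (mod 41); (20|41)=+1, (9|41)=+1; sign (−1)^0·+1^1·+1^2 = +1.
(a,b)_5: α=2, u≡1; β=-2, v≡1 (mod 5); (1|5)=+1, (1|5)=+1; sign (−1)^0·+1^-2·+1^2 = +1.
(a,b)_11: α=-1, u≡6; β=2, v≡1 (mod 11); (6|11)=-1, (1|11)=+1; sign (−1)^0·-1^2·+1^-1 = +1.
(a,b)_43: α=1, u≡31; β=0, v≡37 (mod 43); (31|43)=+1, (37|43)=-1; sign (−1)^0·+1^0·-1^1 = -1.
(a,b)_3: α=0, u≡1; β=2, v≡1 (mod 3); (1|3)=+1, (1|3)=+1; sign (−1)^0·+1^2·+1^0 = +1.
(a,b)_2: α=-2, β=-10; u≡1, v≡7 (mod 8); ε(u)ε(v)=0·1, αω(v)=-2·0, βω(u)=-10·0; sum ≡ 0  ⇒  +1.
(a,b)_∞: sgn(-3311)=−, sgn(-41)=−, so -1.
(a,b)_7: α=1, u≡5; β=2, v≡4 (mod 7); (5|7)=-1, (4|7)=+1; sign (−1)^0·-1^2·+1^1 = +1.
Ram(-3311, -41) = {43, ∞}; no ℚ_43-point on the conic.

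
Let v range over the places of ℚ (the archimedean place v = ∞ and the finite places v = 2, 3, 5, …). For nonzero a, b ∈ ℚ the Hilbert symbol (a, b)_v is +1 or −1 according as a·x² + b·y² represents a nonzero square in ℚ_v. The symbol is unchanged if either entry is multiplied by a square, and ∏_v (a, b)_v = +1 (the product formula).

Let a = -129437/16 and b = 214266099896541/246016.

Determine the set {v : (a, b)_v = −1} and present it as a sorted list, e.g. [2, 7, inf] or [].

[11, 29]

Mod squares: a ≡ -77, b ≡ 29. Check v ∈ {∞, 2, 3, 7, 11, 29, 31, 41}.
v=41: a=41^2·(≡8), b=41^4·(≡3) mod 41; (8|41)=+1, (3|41)=-1; (−1)^{2·4·20}·(+1)^4·(-1)^2 = +1.
v=7: a=7^1·(≡5), b=7^4·(≡4) mod 7; (5|7)=-1, (4|7)=+1; (−1)^{1·4·3}·(-1)^4·(+1)^1 = +1.
v=11: a=11^1·(≡5), b=11^2·(≡8) mod 11; (5|11)=+1, (8|11)=-1; (−1)^{1·2·5}·(+1)^2·(-1)^1 = -1.
v=∞: -77 < 0 and 29 > 0  ⇒  (a,b)_∞ = +1.
v=31: a=31^0·(≡7), b=31^-2·(≡27) mod 31; (7|31)=+1, (27|31)=-1; (−1)^{0·-2·15}·(+1)^-2·(-1)^0 = +1.
v=29: a=29^0·(≡3), b=29^1·(≡28) mod 29; (3|29)=-1, (28|29)=+1; (−1)^{0·1·14}·(-1)^1·(+1)^0 = -1.
v=3: a=3^0·(≡1), b=3^2·(≡2) mod 3; (1|3)=+1, (2|3)=-1; (−1)^{0·2·1}·(+1)^2·(-1)^0 = +1.
v=2: v_2(a)=-4, v_2(b)=-8; units ≡ 3, 5 (mod 8); ε·ε+αω+βω = 1·0+-4·1+-8·1 ≡ 0  ⇒  (a,b)_2 = +1.
|Ram(-77, 29)| = 2, even; anisotropic at {11, 29}.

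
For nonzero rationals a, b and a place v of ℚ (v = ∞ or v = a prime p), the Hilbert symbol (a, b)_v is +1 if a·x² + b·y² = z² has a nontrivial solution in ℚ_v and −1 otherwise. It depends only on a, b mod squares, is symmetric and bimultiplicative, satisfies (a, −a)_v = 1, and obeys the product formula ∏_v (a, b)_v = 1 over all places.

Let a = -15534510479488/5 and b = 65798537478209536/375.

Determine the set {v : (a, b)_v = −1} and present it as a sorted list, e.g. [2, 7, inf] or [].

Mod squares: a ≡ -10010, b ≡ 15. Check v ∈ {∞, 2, 3, 5, 7, 11, 13}.
v=13: a=13^3·(≡1), b=13^4·(≡5) mod 13; (1|13)=+1, (5|13)=-1; (−1)^{3·4·6}·(+1)^4·(-1)^3 = -1.
v=11: a=11^5·(≡4), b=11^4·(≡3) mod 11; (4|11)=+1, (3|11)=+1; (−1)^{5·4·5}·(+1)^4·(+1)^5 = +1.
v=5: a=5^-1·(≡2), b=5^-3·(≡2) mod 5; (2|5)=-1, (2|5)=-1; (−1)^{-1·-3·2}·(-1)^-3·(-1)^-1 = +1.
v=7: a=7^3·(≡5), b=7^4·(≡2) mod 7; (5|7)=-1, (2|7)=+1; (−1)^{3·4·3}·(-1)^4·(+1)^3 = +1.
v=3: a=3^0·(≡1), b=3^-1·(≡2) mod 3; (1|3)=+1, (2|3)=-1; (−1)^{0·-1·1}·(+1)^-1·(-1)^0 = +1.
v=2: v_2(a)=7, v_2(b)=16; units ≡ 3, 7 (mod 8); ε·ε+αω+βω = 1·1+7·0+16·1 ≡ 1  ⇒  (a,b)_2 = -1.
v=∞: -10010 < 0 and 15 > 0  ⇒  (a,b)_∞ = +1.
(-10010, 15 / ℚ) ramifies at {2, 13}: a division algebra.

[2, 13]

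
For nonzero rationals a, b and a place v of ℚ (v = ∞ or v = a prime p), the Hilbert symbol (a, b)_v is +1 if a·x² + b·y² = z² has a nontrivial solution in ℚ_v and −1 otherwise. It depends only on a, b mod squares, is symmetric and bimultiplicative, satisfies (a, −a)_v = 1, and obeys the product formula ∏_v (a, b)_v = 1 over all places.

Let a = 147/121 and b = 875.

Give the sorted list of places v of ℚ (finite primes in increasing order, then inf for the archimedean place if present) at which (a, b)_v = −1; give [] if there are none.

Mod squares: a ≡ 3, b ≡ 35. Check v ∈ {∞, 2, 3, 5, 7, 11}.
v=2: v_2(a)=0, v_2(b)=0; units ≡ 3, 3 (mod 8); ε·ε+αω+βω = 1·1+0·1+0·1 ≡ 1  ⇒  (a,b)_2 = -1.
v=11: a=11^-2·(≡4), b=11^0·(≡6) mod 11; (4|11)=+1, (6|11)=-1; (−1)^{-2·0·5}·(+1)^0·(-1)^-2 = +1.
v=5: a=5^0·(≡2), b=5^3·(≡2) mod 5; (2|5)=-1, (2|5)=-1; (−1)^{0·3·2}·(-1)^3·(-1)^0 = -1.
v=∞: 3 > 0 and 35 > 0  ⇒  (a,b)_∞ = +1.
v=3: a=3^1·(≡1), b=3^0·(≡2) mod 3; (1|3)=+1, (2|3)=-1; (−1)^{1·0·1}·(+1)^0·(-1)^1 = -1.
v=7: a=7^2·(≡5), b=7^1·(≡6) mod 7; (5|7)=-1, (6|7)=-1; (−1)^{2·1·3}·(-1)^1·(-1)^2 = -1.
(3, 35 / ℚ) ramifies at {2, 3, 5, 7}: a division algebra.

[2, 3, 5, 7]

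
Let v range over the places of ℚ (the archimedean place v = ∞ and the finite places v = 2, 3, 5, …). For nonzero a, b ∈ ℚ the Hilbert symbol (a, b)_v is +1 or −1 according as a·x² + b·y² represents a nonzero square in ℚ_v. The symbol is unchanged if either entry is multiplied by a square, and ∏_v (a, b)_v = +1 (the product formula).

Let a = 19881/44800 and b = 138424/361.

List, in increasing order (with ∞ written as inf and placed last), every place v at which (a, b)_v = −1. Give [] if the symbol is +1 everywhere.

[2, 7, 11, 13]

(a, b) ≡ (7, 286) mod (ℚ^×)²; places V = {2, 3, 5, 7, 11, 13, 19, 47, ∞}.
(a,b)_∞: sgn(7)=+, sgn(286)=+, so +1.
(a,b)_3: α=2, u≡1; β=0, v≡1 (mod 3); (1|3)=+1, (1|3)=+1; sign (−1)^0·+1^0·+1^2 = +1.
(a,b)_13: α=0, u≡2; β=1, v≡4 (mod 13); (2|13)=-1, (4|13)=+1; sign (−1)^0·-1^1·+1^0 = -1.
(a,b)_11: α=0, u≡6; β=3, v≡3 (mod 11); (6|11)=-1, (3|11)=+1; sign (−1)^0·-1^3·+1^0 = -1.
(a,b)_7: α=-1, u≡4; β=0, v≡5 (mod 7); (4|7)=+1, (5|7)=-1; sign (−1)^0·+1^0·-1^-1 = -1.
(a,b)_19: α=0, u≡6; β=-2, v≡9 (mod 19); (6|19)=+1, (9|19)=+1; sign (−1)^0·+1^-2·+1^0 = +1.
(a,b)_5: α=-2, u≡3; β=0, v≡4 (mod 5); (3|5)=-1, (4|5)=+1; sign (−1)^0·-1^0·+1^-2 = +1.
(a,b)_47: α=2, u≡1; β=0, v≡37 (mod 47); (1|47)=+1, (37|47)=+1; sign (−1)^0·+1^0·+1^2 = +1.
(a,b)_2: α=-8, β=3; u≡7, v≡7 (mod 8); ε(u)ε(v)=1·1, αω(v)=-8·0, βω(u)=3·0; sum ≡ 1  ⇒  -1.
(7, 286 / ℚ) ramifies at {2, 7, 11, 13}: a division algebra.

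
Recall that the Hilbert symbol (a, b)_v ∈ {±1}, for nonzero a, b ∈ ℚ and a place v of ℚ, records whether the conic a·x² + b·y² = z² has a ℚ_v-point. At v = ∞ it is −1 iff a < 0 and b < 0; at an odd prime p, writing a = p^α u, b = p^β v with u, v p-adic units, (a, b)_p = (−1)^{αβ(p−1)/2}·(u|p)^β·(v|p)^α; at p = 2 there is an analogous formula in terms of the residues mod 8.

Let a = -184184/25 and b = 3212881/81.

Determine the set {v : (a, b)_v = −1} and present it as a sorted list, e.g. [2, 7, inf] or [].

[7, 17, 19, 23]

Mod squares: a ≡ -46046, b ≡ 65569. Check v ∈ {∞, 2, 3, 5, 7, 11, 13, 17, 19, 23, 29}.
v=29: a=29^0·(≡23), b=29^1·(≡13) mod 29; (23|29)=+1, (13|29)=+1; (−1)^{0·1·14}·(+1)^1·(+1)^0 = +1.
v=∞: -46046 < 0 and 65569 > 0  ⇒  (a,b)_∞ = +1.
v=23: a=23^1·(≡21), b=23^0·(≡22) mod 23; (21|23)=-1, (22|23)=-1; (−1)^{1·0·11}·(-1)^0·(-1)^1 = -1.
v=7: a=7^1·(≡2), b=7^3·(≡2) mod 7; (2|7)=+1, (2|7)=+1; (−1)^{1·3·3}·(+1)^3·(+1)^1 = -1.
v=13: a=13^1·(≡11), b=13^0·(≡3) mod 13; (11|13)=-1, (3|13)=+1; (−1)^{1·0·6}·(-1)^0·(+1)^1 = +1.
v=2: v_2(a)=3, v_2(b)=0; units ≡ 1, 1 (mod 8); ε·ε+αω+βω = 0·0+3·0+0·0 ≡ 0  ⇒  (a,b)_2 = +1.
v=3: a=3^0·(≡1), b=3^-4·(≡1) mod 3; (1|3)=+1, (1|3)=+1; (−1)^{0·-4·1}·(+1)^-4·(+1)^0 = +1.
v=19: a=19^0·(≡13), b=19^1·(≡15) mod 19; (13|19)=-1, (15|19)=-1; (−1)^{0·1·9}·(-1)^1·(-1)^0 = -1.
v=11: a=11^1·(≡3), b=11^0·(≡3) mod 11; (3|11)=+1, (3|11)=+1; (−1)^{1·0·5}·(+1)^0·(+1)^1 = +1.
v=5: a=5^-2·(≡1), b=5^0·(≡1) mod 5; (1|5)=+1, (1|5)=+1; (−1)^{-2·0·2}·(+1)^0·(+1)^-2 = +1.
v=17: a=17^0·(≡12), b=17^1·(≡16) mod 17; (12|17)=-1, (16|17)=+1; (−1)^{0·1·8}·(-1)^1·(+1)^0 = -1.
|Ram(-46046, 65569)| = 4, even; anisotropic at {7, 17, 19, 23}.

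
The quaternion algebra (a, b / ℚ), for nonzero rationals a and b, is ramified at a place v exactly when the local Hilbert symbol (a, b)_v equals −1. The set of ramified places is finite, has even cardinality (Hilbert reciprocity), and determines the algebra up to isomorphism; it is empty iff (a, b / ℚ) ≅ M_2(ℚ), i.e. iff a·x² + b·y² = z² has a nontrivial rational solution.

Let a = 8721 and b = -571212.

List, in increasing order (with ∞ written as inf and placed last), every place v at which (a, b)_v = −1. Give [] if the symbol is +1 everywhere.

[17, 41]

(a, b) ≡ (969, -1763) mod (ℚ^×)²; places V = {2, 3, 17, 19, 41, 43, ∞}.
(a,b)_41: α=0, u≡29; β=1, v≡8 (mod 41); (29|41)=-1, (8|41)=+1; sign (−1)^0·-1^1·+1^0 = -1.
(a,b)_∞: sgn(969)=+, sgn(-1763)=−, so +1.
(a,b)_43: α=0, u≡35; β=1, v≡3 (mod 43); (35|43)=+1, (3|43)=-1; sign (−1)^0·+1^1·-1^0 = +1.
(a,b)_19: α=1, u≡3; β=0, v≡4 (mod 19); (3|19)=-1, (4|19)=+1; sign (−1)^0·-1^0·+1^1 = +1.
(a,b)_17: α=1, u≡3; β=0, v≡5 (mod 17); (3|17)=-1, (5|17)=-1; sign (−1)^0·-1^0·-1^1 = -1.
(a,b)_2: α=0, β=2; u≡1, v≡5 (mod 8); ε(u)ε(v)=0·0, αω(v)=0·1, βω(u)=2·0; sum ≡ 0  ⇒  +1.
(a,b)_3: α=3, u≡2; β=4, v≡1 (mod 3); (2|3)=-1, (1|3)=+1; sign (−1)^0·-1^4·+1^3 = +1.
(969, -1763 / ℚ) ramifies at {17, 41}: a division algebra.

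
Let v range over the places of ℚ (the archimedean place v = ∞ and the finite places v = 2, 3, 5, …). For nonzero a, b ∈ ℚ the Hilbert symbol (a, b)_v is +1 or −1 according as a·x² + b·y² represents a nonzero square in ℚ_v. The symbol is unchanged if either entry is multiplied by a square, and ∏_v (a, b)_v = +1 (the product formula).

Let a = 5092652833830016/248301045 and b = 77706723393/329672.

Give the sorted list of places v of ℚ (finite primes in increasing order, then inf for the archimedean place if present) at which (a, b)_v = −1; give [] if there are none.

[2, 7, 13, 31]

Mod squares: a ≡ 12327770, b ≡ 193154. Check v ∈ {∞, 2, 3, 5, 7, 13, 17, 19, 23, 29, 31}.
v=13: a=13^3·(≡8), b=13^3·(≡1) mod 13; (8|13)=-1, (1|13)=+1; (−1)^{3·3·6}·(-1)^3·(+1)^3 = -1.
v=23: a=23^3·(≡15), b=23^3·(≡3) mod 23; (15|23)=-1, (3|23)=+1; (−1)^{3·3·11}·(-1)^3·(+1)^3 = +1.
v=5: a=5^-1·(≡4), b=5^0·(≡4) mod 5; (4|5)=+1, (4|5)=+1; (−1)^{-1·0·2}·(+1)^0·(+1)^-1 = +1.
v=7: a=7^1·(≡1), b=7^-2·(≡5) mod 7; (1|7)=+1, (5|7)=-1; (−1)^{1·-2·3}·(+1)^-2·(-1)^1 = -1.
v=29: a=29^-2·(≡3), b=29^-2·(≡27) mod 29; (3|29)=-1, (27|29)=-1; (−1)^{-2·-2·14}·(-1)^-2·(-1)^-2 = +1.
v=2: v_2(a)=7, v_2(b)=-3; units ≡ 5, 1 (mod 8); ε·ε+αω+βω = 0·0+7·0+-3·1 ≡ 1  ⇒  (a,b)_2 = -1.
v=3: a=3^-10·(≡2), b=3^2·(≡2) mod 3; (2|3)=-1, (2|3)=-1; (−1)^{-10·2·1}·(-1)^2·(-1)^-10 = +1.
v=19: a=19^3·(≡3), b=19^1·(≡9) mod 19; (3|19)=-1, (9|19)=+1; (−1)^{3·1·9}·(-1)^1·(+1)^3 = +1.
v=31: a=31^1·(≡19), b=31^0·(≡13) mod 31; (19|31)=+1, (13|31)=-1; (−1)^{1·0·15}·(+1)^0·(-1)^1 = -1.
v=17: a=17^0·(≡1), b=17^1·(≡6) mod 17; (1|17)=+1, (6|17)=-1; (−1)^{0·1·8}·(+1)^1·(-1)^0 = +1.
v=∞: 12327770 > 0 and 193154 > 0  ⇒  (a,b)_∞ = +1.
(12327770, 193154 / ℚ) ramifies at {2, 7, 13, 31}: a division algebra.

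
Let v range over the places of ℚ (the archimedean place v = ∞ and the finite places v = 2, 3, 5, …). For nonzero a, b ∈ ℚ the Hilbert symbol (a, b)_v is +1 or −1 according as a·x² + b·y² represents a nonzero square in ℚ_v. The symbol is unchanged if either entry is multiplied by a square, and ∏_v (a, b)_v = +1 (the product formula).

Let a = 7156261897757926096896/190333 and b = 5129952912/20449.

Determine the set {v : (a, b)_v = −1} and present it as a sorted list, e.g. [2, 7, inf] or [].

Mod squares: a ≡ 13702, b ≡ 3958297. Check v ∈ {∞, 2, 3, 7, 11, 13, 17, 29, 31, 37}.
v=3: a=3^4·(≡1), b=3^4·(≡1) mod 3; (1|3)=+1, (1|3)=+1; (−1)^{4·4·1}·(+1)^4·(+1)^4 = +1.
v=2: v_2(a)=19, v_2(b)=4; units ≡ 3, 1 (mod 8); ε·ε+αω+βω = 1·0+19·0+4·1 ≡ 0  ⇒  (a,b)_2 = +1.
v=29: a=29^2·(≡17), b=29^1·(≡8) mod 29; (17|29)=-1, (8|29)=-1; (−1)^{2·1·14}·(-1)^1·(-1)^2 = -1.
v=37: a=37^2·(≡25), b=37^1·(≡5) mod 37; (25|37)=+1, (5|37)=-1; (−1)^{2·1·18}·(+1)^1·(-1)^2 = +1.
v=13: a=13^-1·(≡4), b=13^-2·(≡8) mod 13; (4|13)=+1, (8|13)=-1; (−1)^{-1·-2·6}·(+1)^-2·(-1)^-1 = -1.
v=17: a=17^3·(≡5), b=17^1·(≡16) mod 17; (5|17)=-1, (16|17)=+1; (−1)^{3·1·8}·(-1)^1·(+1)^3 = -1.
v=31: a=31^3·(≡18), b=31^1·(≡13) mod 31; (18|31)=+1, (13|31)=-1; (−1)^{3·1·15}·(+1)^1·(-1)^3 = +1.
v=7: a=7^0·(≡6), b=7^1·(≡2) mod 7; (6|7)=-1, (2|7)=+1; (−1)^{0·1·3}·(-1)^1·(+1)^0 = -1.
v=∞: 13702 > 0 and 3958297 > 0  ⇒  (a,b)_∞ = +1.
v=11: a=11^-4·(≡8), b=11^-2·(≡10) mod 11; (8|11)=-1, (10|11)=-1; (−1)^{-4·-2·5}·(-1)^-2·(-1)^-4 = +1.
(13702, 3958297 / ℚ) ramifies at {7, 13, 17, 29}: a division algebra.

[7, 13, 17, 29]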